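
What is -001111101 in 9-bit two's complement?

Original: 001111101
Step 1 - Invert all bits: 110000010
Step 2 - Add 1: 110000011
Verification: 001111101 + 110000011 = 1000000000; discarding the end carry (carry out of the top bit) leaves the 9-bit value 000000000, as required for x + (-x)



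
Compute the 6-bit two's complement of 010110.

Original: 010110
Step 1 - Invert all bits: 101001
Step 2 - Add 1: 101010
Verification: 010110 + 101010 = 1000000; discarding the end carry (carry out of the top bit) leaves the 6-bit value 000000, as required for x + (-x)



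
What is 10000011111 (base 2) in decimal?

Sum of powers of 2 for each 1-bit:
2^0 + 2^1 + 2^2 + 2^3 + 2^4 + 2^10
= 1 + 2 + 4 + 8 + 16 + 1024
= 1055



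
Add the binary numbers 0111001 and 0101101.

Add column by column from the right: bit + bit + carry-in; write the sum mod 2, carry 1 when the sum is 2 or 3.
carry:  1110010
        0111001
+       0101101
---------------
       01100110
(the carry out of the leftmost column, 0, becomes the leading bit)
Decimal check:
  0111001 = 32 + 16 + 8 + 1 = 57
  0101101 = 32 + 8 + 4 + 1 = 45
  57 + 45 = 102, and 01100110 = 64 + 32 + 4 + 2 = 102 ✓



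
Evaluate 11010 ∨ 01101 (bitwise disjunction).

OR: 1 when either bit is 1
  11010
| 01101
-------
  11111
Decimal: 26 | 13 = 31



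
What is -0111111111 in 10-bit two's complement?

Original: 0111111111
Step 1 - Invert all bits: 1000000000
Step 2 - Add 1: 1000000001
Verification: 0111111111 + 1000000001 = 10000000000; discarding the end carry (carry out of the top bit) leaves the 10-bit value 0000000000, as required for x + (-x)



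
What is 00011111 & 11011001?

AND: 1 only when both bits are 1
  00011111
& 11011001
----------
  00011001
Decimal: 31 & 217 = 25



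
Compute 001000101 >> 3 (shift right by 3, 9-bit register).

Original: 001000101 (decimal 69)
Shift right by 3 positions
Drop the 3 low bits; fill with zeros on the left
Result: 000001000 (decimal 8)
Equivalent: 69 >> 3 = 69 ÷ 2^3 = 8



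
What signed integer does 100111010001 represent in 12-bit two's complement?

Binary: 100111010001
Sign bit: 1 (negative)
Invert: 011000101110
Add 1:  011000101111
Magnitude: 011000101111 = 1024 + 512 + 32 + 8 + 4 + 2 + 1 = 1583
Value: -1583



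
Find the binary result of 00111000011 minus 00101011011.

Method 1 - Direct subtraction (column by column from the right: bit − bit − borrow-in; if negative, add 2 and borrow 1 from the next column):
borrow: 00011110000
        00111000011
-       00101011011
-------------------
        00001101000

Method 2 - Add two's complement:
Two's complement of 00101011011: invert → 11010100100, add 1 → 11010100101
  00111000011
+ 11010100101
-------------
 100001101000  (end carry out of the top bit = 1)
Discarding the end carry: 00001101000
Decimal check:
  00111000011 = 256 + 128 + 64 + 2 + 1 = 451
  00101011011 = 256 + 64 + 16 + 8 + 2 + 1 = 347
  451 - 347 = 104, and 00001101000 = 64 + 32 + 8 = 104 ✓



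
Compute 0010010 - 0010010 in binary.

Method 1 - Direct subtraction (column by column from the right: bit − bit − borrow-in; if negative, add 2 and borrow 1 from the next column):
borrow: 0000000
        0010010
-       0010010
---------------
        0000000

Method 2 - Add two's complement:
Two's complement of 0010010: invert → 1101101, add 1 → 1101110
  0010010
+ 1101110
---------
 10000000  (end carry out of the top bit = 1)
Discarding the end carry: 0000000
Decimal check:
  0010010 = 16 + 2 = 18
  0010010 = 16 + 2 = 18
  18 - 18 = 0, and 0000000 = 0 ✓



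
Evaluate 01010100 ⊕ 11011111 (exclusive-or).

XOR: 1 when bits differ
  01010100
^ 11011111
----------
  10001011
Decimal: 84 ^ 223 = 139



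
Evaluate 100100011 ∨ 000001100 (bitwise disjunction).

OR: 1 when either bit is 1
  100100011
| 000001100
-----------
  100101111
Decimal: 291 | 12 = 303



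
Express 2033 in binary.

Using repeated division by 2:
2033 ÷ 2 = 1016 remainder 1
1016 ÷ 2 = 508 remainder 0
508 ÷ 2 = 254 remainder 0
254 ÷ 2 = 127 remainder 0
127 ÷ 2 = 63 remainder 1
63 ÷ 2 = 31 remainder 1
31 ÷ 2 = 15 remainder 1
15 ÷ 2 = 7 remainder 1
7 ÷ 2 = 3 remainder 1
3 ÷ 2 = 1 remainder 1
1 ÷ 2 = 0 remainder 1
Reading remainders bottom to top: 11111110001



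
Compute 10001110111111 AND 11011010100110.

AND: 1 only when both bits are 1
  10001110111111
& 11011010100110
----------------
  10001010100110
Decimal: 9151 & 13990 = 8870



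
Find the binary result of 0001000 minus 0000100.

Method 1 - Direct subtraction (column by column from the right: bit − bit − borrow-in; if negative, add 2 and borrow 1 from the next column):
borrow: 0001000
        0001000
-       0000100
---------------
        0000100

Method 2 - Add two's complement:
Two's complement of 0000100: invert → 1111011, add 1 → 1111100
  0001000
+ 1111100
---------
 10000100  (end carry out of the top bit = 1)
Discarding the end carry: 0000100
Decimal check:
  0001000 = 8
  0000100 = 4
  8 - 4 = 4, and 0000100 = 4 ✓



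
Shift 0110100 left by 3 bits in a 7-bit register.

Original: 0110100 (decimal 52)
Shift left by 3 positions
Append 3 zeros on the right and drop the 3 high bits that overflow the 7-bit width
Result: 0100000 (decimal 32)
Equivalent: 52 << 3 = 52 × 2^3 = 416, truncated to 7 bits = 32



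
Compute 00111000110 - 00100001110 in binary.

Method 1 - Direct subtraction (column by column from the right: bit − bit − borrow-in; if negative, add 2 and borrow 1 from the next column):
borrow: 00001110000
        00111000110
-       00100001110
-------------------
        00010111000

Method 2 - Add two's complement:
Two's complement of 00100001110: invert → 11011110001, add 1 → 11011110010
  00111000110
+ 11011110010
-------------
 100010111000  (end carry out of the top bit = 1)
Discarding the end carry: 00010111000
Decimal check:
  00111000110 = 256 + 128 + 64 + 4 + 2 = 454
  00100001110 = 256 + 8 + 4 + 2 = 270
  454 - 270 = 184, and 00010111000 = 128 + 32 + 16 + 8 = 184 ✓



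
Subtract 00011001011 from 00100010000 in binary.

Method 1 - Direct subtraction (column by column from the right: bit − bit − borrow-in; if negative, add 2 and borrow 1 from the next column):
borrow: 00110011110
        00100010000
-       00011001011
-------------------
        00001000101

Method 2 - Add two's complement:
Two's complement of 00011001011: invert → 11100110100, add 1 → 11100110101
  00100010000
+ 11100110101
-------------
 100001000101  (end carry out of the top bit = 1)
Discarding the end carry: 00001000101
Decimal check:
  00100010000 = 256 + 16 = 272
  00011001011 = 128 + 64 + 8 + 2 + 1 = 203
  272 - 203 = 69, and 00001000101 = 64 + 4 + 1 = 69 ✓



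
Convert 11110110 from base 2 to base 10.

Sum of powers of 2 for each 1-bit:
2^1 + 2^2 + 2^4 + 2^5 + 2^6 + 2^7
= 2 + 4 + 16 + 32 + 64 + 128
= 246



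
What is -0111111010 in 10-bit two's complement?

Original: 0111111010
Step 1 - Invert all bits: 1000000101
Step 2 - Add 1: 1000000110
Verification: 0111111010 + 1000000110 = 10000000000; discarding the end carry (carry out of the top bit) leaves the 10-bit value 0000000000, as required for x + (-x)



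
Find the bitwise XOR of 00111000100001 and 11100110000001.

XOR: 1 when bits differ
  00111000100001
^ 11100110000001
----------------
  11011110100000
Decimal: 3617 ^ 14721 = 14240



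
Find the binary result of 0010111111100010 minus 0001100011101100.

Method 1 - Direct subtraction (column by column from the right: bit − bit − borrow-in; if negative, add 2 and borrow 1 from the next column):
borrow: 0010000111111000
        0010111111100010
-       0001100011101100
------------------------
        0001011011110110

Method 2 - Add two's complement:
Two's complement of 0001100011101100: invert → 1110011100010011, add 1 → 1110011100010100
  0010111111100010
+ 1110011100010100
------------------
 10001011011110110  (end carry out of the top bit = 1)
Discarding the end carry: 0001011011110110
Decimal check:
  0010111111100010 = 8192 + 2048 + 1024 + 512 + 256 + 128 + 64 + 32 + 2 = 12258
  0001100011101100 = 4096 + 2048 + 128 + 64 + 32 + 8 + 4 = 6380
  12258 - 6380 = 5878, and 0001011011110110 = 4096 + 1024 + 512 + 128 + 64 + 32 + 16 + 4 + 2 = 5878 ✓



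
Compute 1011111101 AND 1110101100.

AND: 1 only when both bits are 1
  1011111101
& 1110101100
------------
  1010101100
Decimal: 765 & 940 = 684



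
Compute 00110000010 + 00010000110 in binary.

Add column by column from the right: bit + bit + carry-in; write the sum mod 2, carry 1 when the sum is 2 or 3.
carry:  01100001100
        00110000010
+       00010000110
-------------------
       001000001000
(the carry out of the leftmost column, 0, becomes the leading bit)
Decimal check:
  00110000010 = 256 + 128 + 2 = 386
  00010000110 = 128 + 4 + 2 = 134
  386 + 134 = 520, and 001000001000 = 512 + 8 = 520 ✓



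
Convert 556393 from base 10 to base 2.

Using repeated division by 2:
556393 ÷ 2 = 278196 remainder 1
278196 ÷ 2 = 139098 remainder 0
139098 ÷ 2 = 69549 remainder 0
69549 ÷ 2 = 34774 remainder 1
34774 ÷ 2 = 17387 remainder 0
17387 ÷ 2 = 8693 remainder 1
8693 ÷ 2 = 4346 remainder 1
4346 ÷ 2 = 2173 remainder 0
2173 ÷ 2 = 1086 remainder 1
1086 ÷ 2 = 543 remainder 0
543 ÷ 2 = 271 remainder 1
271 ÷ 2 = 135 remainder 1
135 ÷ 2 = 67 remainder 1
67 ÷ 2 = 33 remainder 1
33 ÷ 2 = 16 remainder 1
16 ÷ 2 = 8 remainder 0
8 ÷ 2 = 4 remainder 0
4 ÷ 2 = 2 remainder 0
2 ÷ 2 = 1 remainder 0
1 ÷ 2 = 0 remainder 1
Reading remainders bottom to top: 10000111110101101001



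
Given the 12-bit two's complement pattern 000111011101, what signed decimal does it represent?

Binary: 000111011101
Sign bit: 0 (non-negative)
Read directly as an unsigned value:
000111011101 = 256 + 128 + 64 + 16 + 8 + 4 + 1 = 477
Value: 477



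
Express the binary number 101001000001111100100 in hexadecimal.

Group into 4-bit nibbles from right:
  0001 = 1
  0100 = 4
  1000 = 8
  0011 = 3
  1110 = E
  0100 = 4
Result: 1483E4



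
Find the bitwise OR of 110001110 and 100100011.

OR: 1 when either bit is 1
  110001110
| 100100011
-----------
  110101111
Decimal: 398 | 291 = 431



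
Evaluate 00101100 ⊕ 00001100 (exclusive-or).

XOR: 1 when bits differ
  00101100
^ 00001100
----------
  00100000
Decimal: 44 ^ 12 = 32



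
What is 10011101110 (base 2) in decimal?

Sum of powers of 2 for each 1-bit:
2^1 + 2^2 + 2^3 + 2^5 + 2^6 + 2^7 + 2^10
= 2 + 4 + 8 + 32 + 64 + 128 + 1024
= 1262



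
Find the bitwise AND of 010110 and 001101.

AND: 1 only when both bits are 1
  010110
& 001101
--------
  000100
Decimal: 22 & 13 = 4



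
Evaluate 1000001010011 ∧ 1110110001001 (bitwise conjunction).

AND: 1 only when both bits are 1
  1000001010011
& 1110110001001
---------------
  1000000000001
Decimal: 4179 & 7561 = 4097



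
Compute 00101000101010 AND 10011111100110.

AND: 1 only when both bits are 1
  00101000101010
& 10011111100110
----------------
  00001000100010
Decimal: 2602 & 10214 = 546



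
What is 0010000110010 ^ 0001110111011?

XOR: 1 when bits differ
  0010000110010
^ 0001110111011
---------------
  0011110001001
Decimal: 1074 ^ 955 = 1929



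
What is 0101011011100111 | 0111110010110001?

OR: 1 when either bit is 1
  0101011011100111
| 0111110010110001
------------------
  0111111011110111
Decimal: 22247 | 31921 = 32503



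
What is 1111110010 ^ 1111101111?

XOR: 1 when bits differ
  1111110010
^ 1111101111
------------
  0000011101
Decimal: 1010 ^ 1007 = 29



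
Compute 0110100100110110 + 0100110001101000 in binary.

Add column by column from the right: bit + bit + carry-in; write the sum mod 2, carry 1 when the sum is 2 or 3.
carry:  1001000011000000
        0110100100110110
+       0100110001101000
------------------------
       01011010110011110
(the carry out of the leftmost column, 0, becomes the leading bit)
Decimal check:
  0110100100110110 = 16384 + 8192 + 2048 + 256 + 32 + 16 + 4 + 2 = 26934
  0100110001101000 = 16384 + 2048 + 1024 + 64 + 32 + 8 = 19560
  26934 + 19560 = 46494, and 01011010110011110 = 32768 + 8192 + 4096 + 1024 + 256 + 128 + 16 + 8 + 4 + 2 = 46494 ✓



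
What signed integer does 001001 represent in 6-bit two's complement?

Binary: 001001
Sign bit: 0 (non-negative)
Read directly as an unsigned value:
001001 = 8 + 1 = 9
Value: 9



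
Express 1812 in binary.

Using repeated division by 2:
1812 ÷ 2 = 906 remainder 0
906 ÷ 2 = 453 remainder 0
453 ÷ 2 = 226 remainder 1
226 ÷ 2 = 113 remainder 0
113 ÷ 2 = 56 remainder 1
56 ÷ 2 = 28 remainder 0
28 ÷ 2 = 14 remainder 0
14 ÷ 2 = 7 remainder 0
7 ÷ 2 = 3 remainder 1
3 ÷ 2 = 1 remainder 1
1 ÷ 2 = 0 remainder 1
Reading remainders bottom to top: 11100010100



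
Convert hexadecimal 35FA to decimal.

Expand by place value (powers of 16):
Digit values: F = 15, A = 10
35FA = 3 × 16^3 + 5 × 16^2 + 15 × 16^1 + 10 × 16^0
= 3 × 4096 + 5 × 256 + 15 × 16 + 10 × 1
= 12288 + 1280 + 240 + 10
= 13818



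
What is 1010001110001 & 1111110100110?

AND: 1 only when both bits are 1
  1010001110001
& 1111110100110
---------------
  1010000100000
Decimal: 5233 & 8102 = 5152



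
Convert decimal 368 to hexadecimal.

Using repeated division by 16 (digits 10–15 are A–F):
368 ÷ 16 = 23 remainder 0
23 ÷ 16 = 1 remainder 7
1 ÷ 16 = 0 remainder 1
Reading remainders bottom to top: 170



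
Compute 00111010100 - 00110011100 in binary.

Method 1 - Direct subtraction (column by column from the right: bit − bit − borrow-in; if negative, add 2 and borrow 1 from the next column):
borrow: 00001110000
        00111010100
-       00110011100
-------------------
        00000111000

Method 2 - Add two's complement:
Two's complement of 00110011100: invert → 11001100011, add 1 → 11001100100
  00111010100
+ 11001100100
-------------
 100000111000  (end carry out of the top bit = 1)
Discarding the end carry: 00000111000
Decimal check:
  00111010100 = 256 + 128 + 64 + 16 + 4 = 468
  00110011100 = 256 + 128 + 16 + 8 + 4 = 412
  468 - 412 = 56, and 00000111000 = 32 + 16 + 8 = 56 ✓



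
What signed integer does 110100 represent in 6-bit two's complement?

Binary: 110100
Sign bit: 1 (negative)
Invert: 001011
Add 1:  001100
Magnitude: 001100 = 8 + 4 = 12
Value: -12



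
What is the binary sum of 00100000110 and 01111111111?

Add column by column from the right: bit + bit + carry-in; write the sum mod 2, carry 1 when the sum is 2 or 3.
carry:  11111111100
        00100000110
+       01111111111
-------------------
       010100000101
(the carry out of the leftmost column, 0, becomes the leading bit)
Decimal check:
  00100000110 = 256 + 4 + 2 = 262
  01111111111 = 512 + 256 + 128 + 64 + 32 + 16 + 8 + 4 + 2 + 1 = 1023
  262 + 1023 = 1285, and 010100000101 = 1024 + 256 + 4 + 1 = 1285 ✓



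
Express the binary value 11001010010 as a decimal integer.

Sum of powers of 2 for each 1-bit:
2^1 + 2^4 + 2^6 + 2^9 + 2^10
= 2 + 16 + 64 + 512 + 1024
= 1618



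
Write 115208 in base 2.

Using repeated division by 2:
115208 ÷ 2 = 57604 remainder 0
57604 ÷ 2 = 28802 remainder 0
28802 ÷ 2 = 14401 remainder 0
14401 ÷ 2 = 7200 remainder 1
7200 ÷ 2 = 3600 remainder 0
3600 ÷ 2 = 1800 remainder 0
1800 ÷ 2 = 900 remainder 0
900 ÷ 2 = 450 remainder 0
450 ÷ 2 = 225 remainder 0
225 ÷ 2 = 112 remainder 1
112 ÷ 2 = 56 remainder 0
56 ÷ 2 = 28 remainder 0
28 ÷ 2 = 14 remainder 0
14 ÷ 2 = 7 remainder 0
7 ÷ 2 = 3 remainder 1
3 ÷ 2 = 1 remainder 1
1 ÷ 2 = 0 remainder 1
Reading remainders bottom to top: 11100001000001000



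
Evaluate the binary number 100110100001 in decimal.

Sum of powers of 2 for each 1-bit:
2^0 + 2^5 + 2^7 + 2^8 + 2^11
= 1 + 32 + 128 + 256 + 2048
= 2465



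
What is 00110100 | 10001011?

OR: 1 when either bit is 1
  00110100
| 10001011
----------
  10111111
Decimal: 52 | 139 = 191



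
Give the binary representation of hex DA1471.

Convert each hex digit to 4 bits:
  D = 1101
  A = 1010
  1 = 0001
  4 = 0100
  7 = 0111
  1 = 0001
Concatenate: 110110100001010001110001



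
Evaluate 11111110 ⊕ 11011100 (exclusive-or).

XOR: 1 when bits differ
  11111110
^ 11011100
----------
  00100010
Decimal: 254 ^ 220 = 34



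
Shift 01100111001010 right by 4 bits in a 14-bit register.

Original: 01100111001010 (decimal 6602)
Shift right by 4 positions
Drop the 4 low bits; fill with zeros on the left
Result: 00000110011100 (decimal 412)
Equivalent: 6602 >> 4 = 6602 ÷ 2^4 = 412



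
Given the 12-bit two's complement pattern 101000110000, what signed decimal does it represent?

Binary: 101000110000
Sign bit: 1 (negative)
Invert: 010111001111
Add 1:  010111010000
Magnitude: 010111010000 = 1024 + 256 + 128 + 64 + 16 = 1488
Value: -1488



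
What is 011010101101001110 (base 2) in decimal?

Sum of powers of 2 for each 1-bit:
2^1 + 2^2 + 2^3 + 2^6 + 2^8 + 2^9 + 2^11 + 2^13 + 2^15 + 2^16
= 2 + 4 + 8 + 64 + 256 + 512 + 2048 + 8192 + 32768 + 65536
= 109390



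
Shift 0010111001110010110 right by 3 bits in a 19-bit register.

Original: 0010111001110010110 (decimal 95126)
Shift right by 3 positions
Drop the 3 low bits; fill with zeros on the left
Result: 0000010111001110010 (decimal 11890)
Equivalent: 95126 >> 3 = 95126 ÷ 2^3 = 11890



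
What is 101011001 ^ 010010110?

XOR: 1 when bits differ
  101011001
^ 010010110
-----------
  111001111
Decimal: 345 ^ 150 = 463



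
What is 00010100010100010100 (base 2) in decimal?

Sum of powers of 2 for each 1-bit:
2^2 + 2^4 + 2^8 + 2^10 + 2^14 + 2^16
= 4 + 16 + 256 + 1024 + 16384 + 65536
= 83220



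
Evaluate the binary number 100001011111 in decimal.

Sum of powers of 2 for each 1-bit:
2^0 + 2^1 + 2^2 + 2^3 + 2^4 + 2^6 + 2^11
= 1 + 2 + 4 + 8 + 16 + 64 + 2048
= 2143



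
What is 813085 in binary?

Using repeated division by 2:
813085 ÷ 2 = 406542 remainder 1
406542 ÷ 2 = 203271 remainder 0
203271 ÷ 2 = 101635 remainder 1
101635 ÷ 2 = 50817 remainder 1
50817 ÷ 2 = 25408 remainder 1
25408 ÷ 2 = 12704 remainder 0
12704 ÷ 2 = 6352 remainder 0
6352 ÷ 2 = 3176 remainder 0
3176 ÷ 2 = 1588 remainder 0
1588 ÷ 2 = 794 remainder 0
794 ÷ 2 = 397 remainder 0
397 ÷ 2 = 198 remainder 1
198 ÷ 2 = 99 remainder 0
99 ÷ 2 = 49 remainder 1
49 ÷ 2 = 24 remainder 1
24 ÷ 2 = 12 remainder 0
12 ÷ 2 = 6 remainder 0
6 ÷ 2 = 3 remainder 0
3 ÷ 2 = 1 remainder 1
1 ÷ 2 = 0 remainder 1
Reading remainders bottom to top: 11000110100000011101



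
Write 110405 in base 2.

Using repeated division by 2:
110405 ÷ 2 = 55202 remainder 1
55202 ÷ 2 = 27601 remainder 0
27601 ÷ 2 = 13800 remainder 1
13800 ÷ 2 = 6900 remainder 0
6900 ÷ 2 = 3450 remainder 0
3450 ÷ 2 = 1725 remainder 0
1725 ÷ 2 = 862 remainder 1
862 ÷ 2 = 431 remainder 0
431 ÷ 2 = 215 remainder 1
215 ÷ 2 = 107 remainder 1
107 ÷ 2 = 53 remainder 1
53 ÷ 2 = 26 remainder 1
26 ÷ 2 = 13 remainder 0
13 ÷ 2 = 6 remainder 1
6 ÷ 2 = 3 remainder 0
3 ÷ 2 = 1 remainder 1
1 ÷ 2 = 0 remainder 1
Reading remainders bottom to top: 11010111101000101



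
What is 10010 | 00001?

OR: 1 when either bit is 1
  10010
| 00001
-------
  10011
Decimal: 18 | 1 = 19



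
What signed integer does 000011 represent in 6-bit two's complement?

Binary: 000011
Sign bit: 0 (non-negative)
Read directly as an unsigned value:
000011 = 2 + 1 = 3
Value: 3



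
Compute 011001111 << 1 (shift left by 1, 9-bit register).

Original: 011001111 (decimal 207)
Shift left by 1 position
Append 1 zero on the right
Result: 110011110 (decimal 414)
Equivalent: 207 << 1 = 207 × 2^1 = 414



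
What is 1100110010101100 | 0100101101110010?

OR: 1 when either bit is 1
  1100110010101100
| 0100101101110010
------------------
  1100111111111110
Decimal: 52396 | 19314 = 53246



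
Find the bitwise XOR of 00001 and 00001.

XOR: 1 when bits differ
  00001
^ 00001
-------
  00000
Decimal: 1 ^ 1 = 0



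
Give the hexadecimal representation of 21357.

Using repeated division by 16 (digits 10–15 are A–F):
21357 ÷ 16 = 1334 remainder 13 (D)
1334 ÷ 16 = 83 remainder 6
83 ÷ 16 = 5 remainder 3
5 ÷ 16 = 0 remainder 5
Reading remainders bottom to top: 536D



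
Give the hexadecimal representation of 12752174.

Using repeated division by 16 (digits 10–15 are A–F):
12752174 ÷ 16 = 797010 remainder 14 (E)
797010 ÷ 16 = 49813 remainder 2
49813 ÷ 16 = 3113 remainder 5
3113 ÷ 16 = 194 remainder 9
194 ÷ 16 = 12 remainder 2
12 ÷ 16 = 0 remainder 12 (C)
Reading remainders bottom to top: C2952E



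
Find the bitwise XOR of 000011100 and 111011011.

XOR: 1 when bits differ
  000011100
^ 111011011
-----------
  111000111
Decimal: 28 ^ 475 = 455



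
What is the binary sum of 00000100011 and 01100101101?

Add column by column from the right: bit + bit + carry-in; write the sum mod 2, carry 1 when the sum is 2 or 3.
carry:  00001011110
        00000100011
+       01100101101
-------------------
       001101010000
(the carry out of the leftmost column, 0, becomes the leading bit)
Decimal check:
  00000100011 = 32 + 2 + 1 = 35
  01100101101 = 512 + 256 + 32 + 8 + 4 + 1 = 813
  35 + 813 = 848, and 001101010000 = 512 + 256 + 64 + 16 = 848 ✓



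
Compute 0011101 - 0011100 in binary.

Method 1 - Direct subtraction (column by column from the right: bit − bit − borrow-in; if negative, add 2 and borrow 1 from the next column):
borrow: 0000000
        0011101
-       0011100
---------------
        0000001

Method 2 - Add two's complement:
Two's complement of 0011100: invert → 1100011, add 1 → 1100100
  0011101
+ 1100100
---------
 10000001  (end carry out of the top bit = 1)
Discarding the end carry: 0000001
Decimal check:
  0011101 = 16 + 8 + 4 + 1 = 29
  0011100 = 16 + 8 + 4 = 28
  29 - 28 = 1, and 0000001 = 1 ✓



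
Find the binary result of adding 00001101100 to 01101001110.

Add column by column from the right: bit + bit + carry-in; write the sum mod 2, carry 1 when the sum is 2 or 3.
carry:  00010011000
        00001101100
+       01101001110
-------------------
       001110111010
(the carry out of the leftmost column, 0, becomes the leading bit)
Decimal check:
  00001101100 = 64 + 32 + 8 + 4 = 108
  01101001110 = 512 + 256 + 64 + 8 + 4 + 2 = 846
  108 + 846 = 954, and 001110111010 = 512 + 256 + 128 + 32 + 16 + 8 + 2 = 954 ✓



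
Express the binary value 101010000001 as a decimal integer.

Sum of powers of 2 for each 1-bit:
2^0 + 2^7 + 2^9 + 2^11
= 1 + 128 + 512 + 2048
= 2689



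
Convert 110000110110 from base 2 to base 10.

Sum of powers of 2 for each 1-bit:
2^1 + 2^2 + 2^4 + 2^5 + 2^10 + 2^11
= 2 + 4 + 16 + 32 + 1024 + 2048
= 3126



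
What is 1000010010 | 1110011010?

OR: 1 when either bit is 1
  1000010010
| 1110011010
------------
  1110011010
Decimal: 530 | 922 = 922



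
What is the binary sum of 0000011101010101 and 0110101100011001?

Add column by column from the right: bit + bit + carry-in; write the sum mod 2, carry 1 when the sum is 2 or 3.
carry:  0001111000100010
        0000011101010101
+       0110101100011001
------------------------
       00111001001101110
(the carry out of the leftmost column, 0, becomes the leading bit)
Decimal check:
  0000011101010101 = 1024 + 512 + 256 + 64 + 16 + 4 + 1 = 1877
  0110101100011001 = 16384 + 8192 + 2048 + 512 + 256 + 16 + 8 + 1 = 27417
  1877 + 27417 = 29294, and 00111001001101110 = 16384 + 8192 + 4096 + 512 + 64 + 32 + 8 + 4 + 2 = 29294 ✓



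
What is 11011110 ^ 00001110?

XOR: 1 when bits differ
  11011110
^ 00001110
----------
  11010000
Decimal: 222 ^ 14 = 208



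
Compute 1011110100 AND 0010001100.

AND: 1 only when both bits are 1
  1011110100
& 0010001100
------------
  0010000100
Decimal: 756 & 140 = 132



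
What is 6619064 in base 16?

Using repeated division by 16 (digits 10–15 are A–F):
6619064 ÷ 16 = 413691 remainder 8
413691 ÷ 16 = 25855 remainder 11 (B)
25855 ÷ 16 = 1615 remainder 15 (F)
1615 ÷ 16 = 100 remainder 15 (F)
100 ÷ 16 = 6 remainder 4
6 ÷ 16 = 0 remainder 6
Reading remainders bottom to top: 64FFB8



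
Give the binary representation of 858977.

Using repeated division by 2:
858977 ÷ 2 = 429488 remainder 1
429488 ÷ 2 = 214744 remainder 0
214744 ÷ 2 = 107372 remainder 0
107372 ÷ 2 = 53686 remainder 0
53686 ÷ 2 = 26843 remainder 0
26843 ÷ 2 = 13421 remainder 1
13421 ÷ 2 = 6710 remainder 1
6710 ÷ 2 = 3355 remainder 0
3355 ÷ 2 = 1677 remainder 1
1677 ÷ 2 = 838 remainder 1
838 ÷ 2 = 419 remainder 0
419 ÷ 2 = 209 remainder 1
209 ÷ 2 = 104 remainder 1
104 ÷ 2 = 52 remainder 0
52 ÷ 2 = 26 remainder 0
26 ÷ 2 = 13 remainder 0
13 ÷ 2 = 6 remainder 1
6 ÷ 2 = 3 remainder 0
3 ÷ 2 = 1 remainder 1
1 ÷ 2 = 0 remainder 1
Reading remainders bottom to top: 11010001101101100001



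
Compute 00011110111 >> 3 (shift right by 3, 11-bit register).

Original: 00011110111 (decimal 247)
Shift right by 3 positions
Drop the 3 low bits; fill with zeros on the left
Result: 00000011110 (decimal 30)
Equivalent: 247 >> 3 = 247 ÷ 2^3 = 30



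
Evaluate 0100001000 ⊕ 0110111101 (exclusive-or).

XOR: 1 when bits differ
  0100001000
^ 0110111101
------------
  0010110101
Decimal: 264 ^ 445 = 181



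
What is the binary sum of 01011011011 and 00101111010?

Add column by column from the right: bit + bit + carry-in; write the sum mod 2, carry 1 when the sum is 2 or 3.
carry:  11111110100
        01011011011
+       00101111010
-------------------
       010001010101
(the carry out of the leftmost column, 0, becomes the leading bit)
Decimal check:
  01011011011 = 512 + 128 + 64 + 16 + 8 + 2 + 1 = 731
  00101111010 = 256 + 64 + 32 + 16 + 8 + 2 = 378
  731 + 378 = 1109, and 010001010101 = 1024 + 64 + 16 + 4 + 1 = 1109 ✓



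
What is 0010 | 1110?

OR: 1 when either bit is 1
  0010
| 1110
------
  1110
Decimal: 2 | 14 = 14



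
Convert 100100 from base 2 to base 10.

Sum of powers of 2 for each 1-bit:
2^2 + 2^5
= 4 + 32
= 36



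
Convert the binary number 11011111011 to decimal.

Sum of powers of 2 for each 1-bit:
2^0 + 2^1 + 2^3 + 2^4 + 2^5 + 2^6 + 2^7 + 2^9 + 2^10
= 1 + 2 + 8 + 16 + 32 + 64 + 128 + 512 + 1024
= 1787



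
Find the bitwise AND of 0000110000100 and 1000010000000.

AND: 1 only when both bits are 1
  0000110000100
& 1000010000000
---------------
  0000010000000
Decimal: 388 & 4224 = 128



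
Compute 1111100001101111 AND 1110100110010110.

AND: 1 only when both bits are 1
  1111100001101111
& 1110100110010110
------------------
  1110100000000110
Decimal: 63599 & 59798 = 59398



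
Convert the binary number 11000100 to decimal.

Sum of powers of 2 for each 1-bit:
2^2 + 2^6 + 2^7
= 4 + 64 + 128
= 196



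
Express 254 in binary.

Using repeated division by 2:
254 ÷ 2 = 127 remainder 0
127 ÷ 2 = 63 remainder 1
63 ÷ 2 = 31 remainder 1
31 ÷ 2 = 15 remainder 1
15 ÷ 2 = 7 remainder 1
7 ÷ 2 = 3 remainder 1
3 ÷ 2 = 1 remainder 1
1 ÷ 2 = 0 remainder 1
Reading remainders bottom to top: 11111110



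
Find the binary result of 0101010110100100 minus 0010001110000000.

Method 1 - Direct subtraction (column by column from the right: bit − bit − borrow-in; if negative, add 2 and borrow 1 from the next column):
borrow: 0100010000000000
        0101010110100100
-       0010001110000000
------------------------
        0011001000100100

Method 2 - Add two's complement:
Two's complement of 0010001110000000: invert → 1101110001111111, add 1 → 1101110010000000
  0101010110100100
+ 1101110010000000
------------------
 10011001000100100  (end carry out of the top bit = 1)
Discarding the end carry: 0011001000100100
Decimal check:
  0101010110100100 = 16384 + 4096 + 1024 + 256 + 128 + 32 + 4 = 21924
  0010001110000000 = 8192 + 512 + 256 + 128 = 9088
  21924 - 9088 = 12836, and 0011001000100100 = 8192 + 4096 + 512 + 32 + 4 = 12836 ✓



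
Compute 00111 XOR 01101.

XOR: 1 when bits differ
  00111
^ 01101
-------
  01010
Decimal: 7 ^ 13 = 10



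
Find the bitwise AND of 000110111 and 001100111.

AND: 1 only when both bits are 1
  000110111
& 001100111
-----------
  000100111
Decimal: 55 & 103 = 39



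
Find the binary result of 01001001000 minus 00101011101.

Method 1 - Direct subtraction (column by column from the right: bit − bit − borrow-in; if negative, add 2 and borrow 1 from the next column):
borrow: 01111111110
        01001001000
-       00101011101
-------------------
        00011101011

Method 2 - Add two's complement:
Two's complement of 00101011101: invert → 11010100010, add 1 → 11010100011
  01001001000
+ 11010100011
-------------
 100011101011  (end carry out of the top bit = 1)
Discarding the end carry: 00011101011
Decimal check:
  01001001000 = 512 + 64 + 8 = 584
  00101011101 = 256 + 64 + 16 + 8 + 4 + 1 = 349
  584 - 349 = 235, and 00011101011 = 128 + 64 + 32 + 8 + 2 + 1 = 235 ✓



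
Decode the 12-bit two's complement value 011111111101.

Binary: 011111111101
Sign bit: 0 (non-negative)
Read directly as an unsigned value:
011111111101 = 1024 + 512 + 256 + 128 + 64 + 32 + 16 + 8 + 4 + 1 = 2045
Value: 2045



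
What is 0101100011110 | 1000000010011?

OR: 1 when either bit is 1
  0101100011110
| 1000000010011
---------------
  1101100011111
Decimal: 2846 | 4115 = 6943



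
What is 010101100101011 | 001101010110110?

OR: 1 when either bit is 1
  010101100101011
| 001101010110110
-----------------
  011101110111111
Decimal: 11051 | 6838 = 15295



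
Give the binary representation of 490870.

Using repeated division by 2:
490870 ÷ 2 = 245435 remainder 0
245435 ÷ 2 = 122717 remainder 1
122717 ÷ 2 = 61358 remainder 1
61358 ÷ 2 = 30679 remainder 0
30679 ÷ 2 = 15339 remainder 1
15339 ÷ 2 = 7669 remainder 1
7669 ÷ 2 = 3834 remainder 1
3834 ÷ 2 = 1917 remainder 0
1917 ÷ 2 = 958 remainder 1
958 ÷ 2 = 479 remainder 0
479 ÷ 2 = 239 remainder 1
239 ÷ 2 = 119 remainder 1
119 ÷ 2 = 59 remainder 1
59 ÷ 2 = 29 remainder 1
29 ÷ 2 = 14 remainder 1
14 ÷ 2 = 7 remainder 0
7 ÷ 2 = 3 remainder 1
3 ÷ 2 = 1 remainder 1
1 ÷ 2 = 0 remainder 1
Reading remainders bottom to top: 1110111110101110110



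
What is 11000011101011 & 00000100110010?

AND: 1 only when both bits are 1
  11000011101011
& 00000100110010
----------------
  00000000100010
Decimal: 12523 & 306 = 34



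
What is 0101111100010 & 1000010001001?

AND: 1 only when both bits are 1
  0101111100010
& 1000010001001
---------------
  0000010000000
Decimal: 3042 & 4233 = 128



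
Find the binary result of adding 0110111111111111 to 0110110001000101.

Add column by column from the right: bit + bit + carry-in; write the sum mod 2, carry 1 when the sum is 2 or 3.
carry:  1101111111111110
        0110111111111111
+       0110110001000101
------------------------
       01101110001000100
(the carry out of the leftmost column, 0, becomes the leading bit)
Decimal check:
  0110111111111111 = 16384 + 8192 + 2048 + 1024 + 512 + 256 + 128 + 64 + 32 + 16 + 8 + 4 + 2 + 1 = 28671
  0110110001000101 = 16384 + 8192 + 2048 + 1024 + 64 + 4 + 1 = 27717
  28671 + 27717 = 56388, and 01101110001000100 = 32768 + 16384 + 4096 + 2048 + 1024 + 64 + 4 = 56388 ✓



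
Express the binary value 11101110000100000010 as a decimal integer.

Sum of powers of 2 for each 1-bit:
2^1 + 2^8 + 2^13 + 2^14 + 2^15 + 2^17 + 2^18 + 2^19
= 2 + 256 + 8192 + 16384 + 32768 + 131072 + 262144 + 524288
= 975106



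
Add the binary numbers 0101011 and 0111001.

Add column by column from the right: bit + bit + carry-in; write the sum mod 2, carry 1 when the sum is 2 or 3.
carry:  1110110
        0101011
+       0111001
---------------
       01100100
(the carry out of the leftmost column, 0, becomes the leading bit)
Decimal check:
  0101011 = 32 + 8 + 2 + 1 = 43
  0111001 = 32 + 16 + 8 + 1 = 57
  43 + 57 = 100, and 01100100 = 64 + 32 + 4 = 100 ✓



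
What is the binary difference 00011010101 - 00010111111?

Method 1 - Direct subtraction (column by column from the right: bit − bit − borrow-in; if negative, add 2 and borrow 1 from the next column):
borrow: 00001111100
        00011010101
-       00010111111
-------------------
        00000010110

Method 2 - Add two's complement:
Two's complement of 00010111111: invert → 11101000000, add 1 → 11101000001
  00011010101
+ 11101000001
-------------
 100000010110  (end carry out of the top bit = 1)
Discarding the end carry: 00000010110
Decimal check:
  00011010101 = 128 + 64 + 16 + 4 + 1 = 213
  00010111111 = 128 + 32 + 16 + 8 + 4 + 2 + 1 = 191
  213 - 191 = 22, and 00000010110 = 16 + 4 + 2 = 22 ✓



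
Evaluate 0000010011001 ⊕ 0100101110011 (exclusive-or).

XOR: 1 when bits differ
  0000010011001
^ 0100101110011
---------------
  0100111101010
Decimal: 153 ^ 2419 = 2538



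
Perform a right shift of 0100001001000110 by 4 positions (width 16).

Original: 0100001001000110 (decimal 16966)
Shift right by 4 positions
Drop the 4 low bits; fill with zeros on the left
Result: 0000010000100100 (decimal 1060)
Equivalent: 16966 >> 4 = 16966 ÷ 2^4 = 1060



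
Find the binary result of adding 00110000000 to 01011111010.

Add column by column from the right: bit + bit + carry-in; write the sum mod 2, carry 1 when the sum is 2 or 3.
carry:  11100000000
        00110000000
+       01011111010
-------------------
       010001111010
(the carry out of the leftmost column, 0, becomes the leading bit)
Decimal check:
  00110000000 = 256 + 128 = 384
  01011111010 = 512 + 128 + 64 + 32 + 16 + 8 + 2 = 762
  384 + 762 = 1146, and 010001111010 = 1024 + 64 + 32 + 16 + 8 + 2 = 1146 ✓



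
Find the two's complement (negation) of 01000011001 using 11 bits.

Original: 01000011001
Step 1 - Invert all bits: 10111100110
Step 2 - Add 1: 10111100111
Verification: 01000011001 + 10111100111 = 100000000000; discarding the end carry (carry out of the top bit) leaves the 11-bit value 00000000000, as required for x + (-x)



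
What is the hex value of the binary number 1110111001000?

Group into 4-bit nibbles from right:
  0001 = 1
  1101 = D
  1100 = C
  1000 = 8
Result: 1DC8



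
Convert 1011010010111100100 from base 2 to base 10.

Sum of powers of 2 for each 1-bit:
2^2 + 2^5 + 2^6 + 2^7 + 2^8 + 2^10 + 2^13 + 2^15 + 2^16 + 2^18
= 4 + 32 + 64 + 128 + 256 + 1024 + 8192 + 32768 + 65536 + 262144
= 370148



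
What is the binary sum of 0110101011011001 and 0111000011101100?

Add column by column from the right: bit + bit + carry-in; write the sum mod 2, carry 1 when the sum is 2 or 3.
carry:  1100000111110000
        0110101011011001
+       0111000011101100
------------------------
       01101101111000101
(the carry out of the leftmost column, 0, becomes the leading bit)
Decimal check:
  0110101011011001 = 16384 + 8192 + 2048 + 512 + 128 + 64 + 16 + 8 + 1 = 27353
  0111000011101100 = 16384 + 8192 + 4096 + 128 + 64 + 32 + 8 + 4 = 28908
  27353 + 28908 = 56261, and 01101101111000101 = 32768 + 16384 + 4096 + 2048 + 512 + 256 + 128 + 64 + 4 + 1 = 56261 ✓



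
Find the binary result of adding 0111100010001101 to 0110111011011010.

Add column by column from the right: bit + bit + carry-in; write the sum mod 2, carry 1 when the sum is 2 or 3.
carry:  1111000100110000
        0111100010001101
+       0110111011011010
------------------------
       01110011101100111
(the carry out of the leftmost column, 0, becomes the leading bit)
Decimal check:
  0111100010001101 = 16384 + 8192 + 4096 + 2048 + 128 + 8 + 4 + 1 = 30861
  0110111011011010 = 16384 + 8192 + 2048 + 1024 + 512 + 128 + 64 + 16 + 8 + 2 = 28378
  30861 + 28378 = 59239, and 01110011101100111 = 32768 + 16384 + 8192 + 1024 + 512 + 256 + 64 + 32 + 4 + 2 + 1 = 59239 ✓



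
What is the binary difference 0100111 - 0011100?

Method 1 - Direct subtraction (column by column from the right: bit − bit − borrow-in; if negative, add 2 and borrow 1 from the next column):
borrow: 0110000
        0100111
-       0011100
---------------
        0001011

Method 2 - Add two's complement:
Two's complement of 0011100: invert → 1100011, add 1 → 1100100
  0100111
+ 1100100
---------
 10001011  (end carry out of the top bit = 1)
Discarding the end carry: 0001011
Decimal check:
  0100111 = 32 + 4 + 2 + 1 = 39
  0011100 = 16 + 8 + 4 = 28
  39 - 28 = 11, and 0001011 = 8 + 2 + 1 = 11 ✓



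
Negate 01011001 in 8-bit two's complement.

Original: 01011001
Step 1 - Invert all bits: 10100110
Step 2 - Add 1: 10100111
Verification: 01011001 + 10100111 = 100000000; discarding the end carry (carry out of the top bit) leaves the 8-bit value 00000000, as required for x + (-x)



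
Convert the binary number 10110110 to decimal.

Sum of powers of 2 for each 1-bit:
2^1 + 2^2 + 2^4 + 2^5 + 2^7
= 2 + 4 + 16 + 32 + 128
= 182



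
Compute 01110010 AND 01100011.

AND: 1 only when both bits are 1
  01110010
& 01100011
----------
  01100010
Decimal: 114 & 99 = 98



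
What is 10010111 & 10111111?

AND: 1 only when both bits are 1
  10010111
& 10111111
----------
  10010111
Decimal: 151 & 191 = 151



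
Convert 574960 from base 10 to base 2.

Using repeated division by 2:
574960 ÷ 2 = 287480 remainder 0
287480 ÷ 2 = 143740 remainder 0
143740 ÷ 2 = 71870 remainder 0
71870 ÷ 2 = 35935 remainder 0
35935 ÷ 2 = 17967 remainder 1
17967 ÷ 2 = 8983 remainder 1
8983 ÷ 2 = 4491 remainder 1
4491 ÷ 2 = 2245 remainder 1
2245 ÷ 2 = 1122 remainder 1
1122 ÷ 2 = 561 remainder 0
561 ÷ 2 = 280 remainder 1
280 ÷ 2 = 140 remainder 0
140 ÷ 2 = 70 remainder 0
70 ÷ 2 = 35 remainder 0
35 ÷ 2 = 17 remainder 1
17 ÷ 2 = 8 remainder 1
8 ÷ 2 = 4 remainder 0
4 ÷ 2 = 2 remainder 0
2 ÷ 2 = 1 remainder 0
1 ÷ 2 = 0 remainder 1
Reading remainders bottom to top: 10001100010111110000



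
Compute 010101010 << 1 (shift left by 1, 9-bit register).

Original: 010101010 (decimal 170)
Shift left by 1 position
Append 1 zero on the right
Result: 101010100 (decimal 340)
Equivalent: 170 << 1 = 170 × 2^1 = 340



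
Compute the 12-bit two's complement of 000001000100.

Original: 000001000100
Step 1 - Invert all bits: 111110111011
Step 2 - Add 1: 111110111100
Verification: 000001000100 + 111110111100 = 1000000000000; discarding the end carry (carry out of the top bit) leaves the 12-bit value 000000000000, as required for x + (-x)



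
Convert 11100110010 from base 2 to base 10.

Sum of powers of 2 for each 1-bit:
2^1 + 2^4 + 2^5 + 2^8 + 2^9 + 2^10
= 2 + 16 + 32 + 256 + 512 + 1024
= 1842



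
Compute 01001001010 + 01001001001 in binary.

Add column by column from the right: bit + bit + carry-in; write the sum mod 2, carry 1 when the sum is 2 or 3.
carry:  10010010000
        01001001010
+       01001001001
-------------------
       010010010011
(the carry out of the leftmost column, 0, becomes the leading bit)
Decimal check:
  01001001010 = 512 + 64 + 8 + 2 = 586
  01001001001 = 512 + 64 + 8 + 1 = 585
  586 + 585 = 1171, and 010010010011 = 1024 + 128 + 16 + 2 + 1 = 1171 ✓



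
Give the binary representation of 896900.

Using repeated division by 2:
896900 ÷ 2 = 448450 remainder 0
448450 ÷ 2 = 224225 remainder 0
224225 ÷ 2 = 112112 remainder 1
112112 ÷ 2 = 56056 remainder 0
56056 ÷ 2 = 28028 remainder 0
28028 ÷ 2 = 14014 remainder 0
14014 ÷ 2 = 7007 remainder 0
7007 ÷ 2 = 3503 remainder 1
3503 ÷ 2 = 1751 remainder 1
1751 ÷ 2 = 875 remainder 1
875 ÷ 2 = 437 remainder 1
437 ÷ 2 = 218 remainder 1
218 ÷ 2 = 109 remainder 0
109 ÷ 2 = 54 remainder 1
54 ÷ 2 = 27 remainder 0
27 ÷ 2 = 13 remainder 1
13 ÷ 2 = 6 remainder 1
6 ÷ 2 = 3 remainder 0
3 ÷ 2 = 1 remainder 1
1 ÷ 2 = 0 remainder 1
Reading remainders bottom to top: 11011010111110000100



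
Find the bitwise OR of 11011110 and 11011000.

OR: 1 when either bit is 1
  11011110
| 11011000
----------
  11011110
Decimal: 222 | 216 = 222



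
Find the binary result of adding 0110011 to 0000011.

Add column by column from the right: bit + bit + carry-in; write the sum mod 2, carry 1 when the sum is 2 or 3.
carry:  0000110
        0110011
+       0000011
---------------
       00110110
(the carry out of the leftmost column, 0, becomes the leading bit)
Decimal check:
  0110011 = 32 + 16 + 2 + 1 = 51
  0000011 = 2 + 1 = 3
  51 + 3 = 54, and 00110110 = 32 + 16 + 4 + 2 = 54 ✓

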